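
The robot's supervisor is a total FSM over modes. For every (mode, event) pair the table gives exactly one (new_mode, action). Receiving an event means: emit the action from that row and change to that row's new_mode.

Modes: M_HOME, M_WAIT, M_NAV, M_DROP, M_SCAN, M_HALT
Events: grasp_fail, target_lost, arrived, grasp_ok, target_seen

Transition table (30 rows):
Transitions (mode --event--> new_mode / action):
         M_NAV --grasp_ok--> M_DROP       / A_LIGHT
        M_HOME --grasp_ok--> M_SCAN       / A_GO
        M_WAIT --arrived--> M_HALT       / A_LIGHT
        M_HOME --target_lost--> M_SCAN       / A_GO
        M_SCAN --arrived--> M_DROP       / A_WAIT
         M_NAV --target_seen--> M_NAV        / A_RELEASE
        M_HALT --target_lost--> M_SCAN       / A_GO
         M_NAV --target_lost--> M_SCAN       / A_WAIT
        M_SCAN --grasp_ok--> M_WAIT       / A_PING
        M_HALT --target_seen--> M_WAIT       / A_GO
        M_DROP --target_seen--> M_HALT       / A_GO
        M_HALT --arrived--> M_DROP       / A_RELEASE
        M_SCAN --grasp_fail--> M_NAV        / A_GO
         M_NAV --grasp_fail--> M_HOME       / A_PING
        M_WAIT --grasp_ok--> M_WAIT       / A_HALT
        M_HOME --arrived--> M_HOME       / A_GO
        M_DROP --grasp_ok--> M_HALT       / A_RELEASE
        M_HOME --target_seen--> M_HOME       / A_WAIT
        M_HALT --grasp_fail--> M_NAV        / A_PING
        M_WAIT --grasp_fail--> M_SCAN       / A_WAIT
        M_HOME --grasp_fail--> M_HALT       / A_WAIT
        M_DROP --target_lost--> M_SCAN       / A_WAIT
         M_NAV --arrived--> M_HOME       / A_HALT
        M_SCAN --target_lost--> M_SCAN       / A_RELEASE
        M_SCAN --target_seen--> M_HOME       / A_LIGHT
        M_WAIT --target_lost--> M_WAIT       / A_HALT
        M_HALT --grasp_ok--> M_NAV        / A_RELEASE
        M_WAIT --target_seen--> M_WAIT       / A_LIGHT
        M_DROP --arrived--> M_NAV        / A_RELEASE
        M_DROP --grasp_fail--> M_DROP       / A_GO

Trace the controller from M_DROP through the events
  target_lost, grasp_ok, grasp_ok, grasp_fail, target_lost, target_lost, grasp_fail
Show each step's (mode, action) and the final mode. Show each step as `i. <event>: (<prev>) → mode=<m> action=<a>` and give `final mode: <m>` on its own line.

final mode: M_NAV

1. target_lost: (M_DROP) → mode=M_SCAN action=A_WAIT
2. grasp_ok: (M_SCAN) → mode=M_WAIT action=A_PING
3. grasp_ok: (M_WAIT) → mode=M_WAIT action=A_HALT
4. grasp_fail: (M_WAIT) → mode=M_SCAN action=A_WAIT
5. target_lost: (M_SCAN) → mode=M_SCAN action=A_RELEASE
6. target_lost: (M_SCAN) → mode=M_SCAN action=A_RELEASE
7. grasp_fail: (M_SCAN) → mode=M_NAV action=A_GO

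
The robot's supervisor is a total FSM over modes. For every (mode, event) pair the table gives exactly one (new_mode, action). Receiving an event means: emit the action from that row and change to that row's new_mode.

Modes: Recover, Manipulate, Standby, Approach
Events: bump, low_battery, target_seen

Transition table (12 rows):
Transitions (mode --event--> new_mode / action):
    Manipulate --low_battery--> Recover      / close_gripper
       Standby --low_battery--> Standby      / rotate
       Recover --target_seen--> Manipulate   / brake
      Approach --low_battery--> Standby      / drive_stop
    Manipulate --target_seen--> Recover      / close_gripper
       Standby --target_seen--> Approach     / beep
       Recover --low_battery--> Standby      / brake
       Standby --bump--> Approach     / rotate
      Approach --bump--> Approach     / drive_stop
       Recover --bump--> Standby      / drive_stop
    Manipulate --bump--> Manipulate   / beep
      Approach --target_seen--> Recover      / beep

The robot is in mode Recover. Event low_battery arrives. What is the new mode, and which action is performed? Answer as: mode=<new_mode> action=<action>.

mode=Standby action=brake

current mode = Recover; filter table to that mode:
  (Recover, target_seen) → (Manipulate, brake)
  (Recover, low_battery) → (Standby, brake)  ← event matches
  (Recover, bump) → (Standby, drive_stop)
event = low_battery selects (Standby, brake)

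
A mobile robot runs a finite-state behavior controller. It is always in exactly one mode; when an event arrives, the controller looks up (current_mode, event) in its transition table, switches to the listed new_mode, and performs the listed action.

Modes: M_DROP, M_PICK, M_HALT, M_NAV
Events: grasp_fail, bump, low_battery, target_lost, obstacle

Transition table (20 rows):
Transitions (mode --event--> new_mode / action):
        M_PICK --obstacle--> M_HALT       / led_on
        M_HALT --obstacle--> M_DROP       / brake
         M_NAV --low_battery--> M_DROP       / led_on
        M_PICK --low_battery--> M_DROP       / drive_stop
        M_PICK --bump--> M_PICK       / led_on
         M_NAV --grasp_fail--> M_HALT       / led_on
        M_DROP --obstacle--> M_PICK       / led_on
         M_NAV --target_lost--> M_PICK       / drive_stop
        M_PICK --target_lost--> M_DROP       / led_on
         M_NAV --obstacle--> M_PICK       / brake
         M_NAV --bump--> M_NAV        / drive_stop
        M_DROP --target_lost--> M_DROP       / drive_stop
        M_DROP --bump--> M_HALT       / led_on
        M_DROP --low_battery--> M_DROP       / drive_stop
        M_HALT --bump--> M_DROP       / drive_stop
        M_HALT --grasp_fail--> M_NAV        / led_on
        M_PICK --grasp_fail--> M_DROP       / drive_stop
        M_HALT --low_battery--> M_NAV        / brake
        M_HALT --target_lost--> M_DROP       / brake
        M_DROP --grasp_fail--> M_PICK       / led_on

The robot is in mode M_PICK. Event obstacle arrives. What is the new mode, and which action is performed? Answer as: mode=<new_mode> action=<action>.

current mode = M_PICK; filter table to that mode:
  (M_PICK, obstacle) → (M_HALT, led_on)  ← event matches
  (M_PICK, low_battery) → (M_DROP, drive_stop)
  (M_PICK, bump) → (M_PICK, led_on)
  (M_PICK, target_lost) → (M_DROP, led_on)
  (M_PICK, grasp_fail) → (M_DROP, drive_stop)
event = obstacle selects (M_HALT, led_on)

mode=M_HALT action=led_on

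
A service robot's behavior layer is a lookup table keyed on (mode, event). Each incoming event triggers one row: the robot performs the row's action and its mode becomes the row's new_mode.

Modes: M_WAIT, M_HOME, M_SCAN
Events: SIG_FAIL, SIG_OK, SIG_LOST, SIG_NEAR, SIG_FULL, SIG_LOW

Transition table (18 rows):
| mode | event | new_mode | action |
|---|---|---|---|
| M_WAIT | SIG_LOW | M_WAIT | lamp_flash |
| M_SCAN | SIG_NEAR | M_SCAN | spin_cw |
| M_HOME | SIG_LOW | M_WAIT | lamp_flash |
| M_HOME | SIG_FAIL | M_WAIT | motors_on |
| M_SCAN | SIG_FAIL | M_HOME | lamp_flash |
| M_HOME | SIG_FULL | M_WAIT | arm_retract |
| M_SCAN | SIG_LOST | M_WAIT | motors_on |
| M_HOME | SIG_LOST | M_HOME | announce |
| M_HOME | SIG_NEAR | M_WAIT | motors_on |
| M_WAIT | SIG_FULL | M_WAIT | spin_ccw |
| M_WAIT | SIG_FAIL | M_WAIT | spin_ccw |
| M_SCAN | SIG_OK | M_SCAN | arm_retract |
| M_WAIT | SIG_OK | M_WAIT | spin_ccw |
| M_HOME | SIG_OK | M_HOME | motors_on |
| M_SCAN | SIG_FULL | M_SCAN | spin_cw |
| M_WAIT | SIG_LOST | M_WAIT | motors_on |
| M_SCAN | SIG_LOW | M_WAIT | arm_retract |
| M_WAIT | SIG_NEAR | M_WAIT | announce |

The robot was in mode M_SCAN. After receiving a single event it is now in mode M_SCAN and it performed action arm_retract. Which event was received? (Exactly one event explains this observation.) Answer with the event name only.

try SIG_FAIL: (M_SCAN, SIG_FAIL) → (M_HOME, lamp_flash)
try SIG_OK: (M_SCAN, SIG_OK) → (M_SCAN, arm_retract)  ← matches
try SIG_LOST: (M_SCAN, SIG_LOST) → (M_WAIT, motors_on)
try SIG_NEAR: (M_SCAN, SIG_NEAR) → (M_SCAN, spin_cw)
try SIG_FULL: (M_SCAN, SIG_FULL) → (M_SCAN, spin_cw)
try SIG_LOW: (M_SCAN, SIG_LOW) → (M_WAIT, arm_retract)

SIG_OK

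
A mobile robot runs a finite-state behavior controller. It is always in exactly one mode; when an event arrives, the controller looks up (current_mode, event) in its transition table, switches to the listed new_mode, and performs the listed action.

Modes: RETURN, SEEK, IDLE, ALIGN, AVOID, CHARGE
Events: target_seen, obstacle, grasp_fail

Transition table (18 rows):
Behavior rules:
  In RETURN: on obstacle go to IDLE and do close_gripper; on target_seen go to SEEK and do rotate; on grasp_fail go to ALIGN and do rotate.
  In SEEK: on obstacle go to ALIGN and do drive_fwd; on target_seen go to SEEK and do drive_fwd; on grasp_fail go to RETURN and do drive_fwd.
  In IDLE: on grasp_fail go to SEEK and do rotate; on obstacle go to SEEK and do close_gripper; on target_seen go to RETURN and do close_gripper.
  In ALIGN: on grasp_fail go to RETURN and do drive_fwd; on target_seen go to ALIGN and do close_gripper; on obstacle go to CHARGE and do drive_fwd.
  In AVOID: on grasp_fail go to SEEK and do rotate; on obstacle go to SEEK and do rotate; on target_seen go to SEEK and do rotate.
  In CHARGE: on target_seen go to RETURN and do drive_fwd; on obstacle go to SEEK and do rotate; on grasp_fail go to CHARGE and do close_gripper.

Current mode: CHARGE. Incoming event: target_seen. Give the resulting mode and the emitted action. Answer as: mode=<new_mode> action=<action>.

current mode = CHARGE; filter table to that mode:
  (CHARGE, target_seen) → (RETURN, drive_fwd)  ← event matches
  (CHARGE, obstacle) → (SEEK, rotate)
  (CHARGE, grasp_fail) → (CHARGE, close_gripper)
event = target_seen selects (RETURN, drive_fwd)

mode=RETURN action=drive_fwd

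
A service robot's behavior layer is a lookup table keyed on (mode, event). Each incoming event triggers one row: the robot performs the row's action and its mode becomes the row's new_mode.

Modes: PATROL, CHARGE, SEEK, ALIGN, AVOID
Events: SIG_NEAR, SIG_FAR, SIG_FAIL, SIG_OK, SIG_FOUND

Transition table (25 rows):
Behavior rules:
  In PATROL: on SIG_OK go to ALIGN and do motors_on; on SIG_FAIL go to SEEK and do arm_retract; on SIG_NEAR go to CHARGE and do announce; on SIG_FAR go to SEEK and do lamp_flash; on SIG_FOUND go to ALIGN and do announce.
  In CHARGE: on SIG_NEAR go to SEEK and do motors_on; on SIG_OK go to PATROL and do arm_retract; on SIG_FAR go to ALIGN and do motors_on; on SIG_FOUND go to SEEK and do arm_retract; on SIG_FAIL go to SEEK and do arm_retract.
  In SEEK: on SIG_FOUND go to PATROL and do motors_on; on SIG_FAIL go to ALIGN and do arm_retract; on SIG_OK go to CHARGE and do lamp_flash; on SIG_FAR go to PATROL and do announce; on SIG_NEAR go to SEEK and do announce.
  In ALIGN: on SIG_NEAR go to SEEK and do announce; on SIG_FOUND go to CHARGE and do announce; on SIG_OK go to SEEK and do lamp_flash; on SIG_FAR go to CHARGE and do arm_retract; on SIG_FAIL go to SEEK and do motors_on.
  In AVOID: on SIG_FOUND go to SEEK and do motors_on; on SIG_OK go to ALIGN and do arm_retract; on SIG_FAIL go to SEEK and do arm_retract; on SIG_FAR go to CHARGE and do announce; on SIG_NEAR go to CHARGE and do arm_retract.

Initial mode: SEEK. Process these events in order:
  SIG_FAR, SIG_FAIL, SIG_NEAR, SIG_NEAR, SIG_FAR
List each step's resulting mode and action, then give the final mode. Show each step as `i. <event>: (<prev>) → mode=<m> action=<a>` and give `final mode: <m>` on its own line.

1. SIG_FAR: (SEEK) → mode=PATROL action=announce
2. SIG_FAIL: (PATROL) → mode=SEEK action=arm_retract
3. SIG_NEAR: (SEEK) → mode=SEEK action=announce
4. SIG_NEAR: (SEEK) → mode=SEEK action=announce
5. SIG_FAR: (SEEK) → mode=PATROL action=announce

final mode: PATROL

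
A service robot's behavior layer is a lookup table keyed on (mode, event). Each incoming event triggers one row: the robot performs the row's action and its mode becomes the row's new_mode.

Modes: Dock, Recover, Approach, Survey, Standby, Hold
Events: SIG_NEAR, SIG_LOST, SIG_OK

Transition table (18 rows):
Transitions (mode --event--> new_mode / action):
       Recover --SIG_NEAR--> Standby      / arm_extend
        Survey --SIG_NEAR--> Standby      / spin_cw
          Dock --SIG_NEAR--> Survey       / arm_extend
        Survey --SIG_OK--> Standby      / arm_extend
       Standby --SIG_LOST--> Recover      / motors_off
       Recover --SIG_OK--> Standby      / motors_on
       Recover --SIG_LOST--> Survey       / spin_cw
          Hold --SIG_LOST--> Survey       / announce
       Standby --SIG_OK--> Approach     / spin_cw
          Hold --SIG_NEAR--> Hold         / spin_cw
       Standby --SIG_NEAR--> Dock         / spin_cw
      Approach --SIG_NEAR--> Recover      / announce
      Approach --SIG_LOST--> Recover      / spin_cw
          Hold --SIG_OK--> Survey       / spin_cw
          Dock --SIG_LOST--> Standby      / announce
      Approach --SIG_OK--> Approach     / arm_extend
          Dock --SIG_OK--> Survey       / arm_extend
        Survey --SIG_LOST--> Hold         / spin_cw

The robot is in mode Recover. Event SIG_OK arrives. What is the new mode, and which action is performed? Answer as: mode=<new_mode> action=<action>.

current mode = Recover; filter table to that mode:
  (Recover, SIG_NEAR) → (Standby, arm_extend)
  (Recover, SIG_OK) → (Standby, motors_on)  ← event matches
  (Recover, SIG_LOST) → (Survey, spin_cw)
event = SIG_OK selects (Standby, motors_on)

mode=Standby action=motors_on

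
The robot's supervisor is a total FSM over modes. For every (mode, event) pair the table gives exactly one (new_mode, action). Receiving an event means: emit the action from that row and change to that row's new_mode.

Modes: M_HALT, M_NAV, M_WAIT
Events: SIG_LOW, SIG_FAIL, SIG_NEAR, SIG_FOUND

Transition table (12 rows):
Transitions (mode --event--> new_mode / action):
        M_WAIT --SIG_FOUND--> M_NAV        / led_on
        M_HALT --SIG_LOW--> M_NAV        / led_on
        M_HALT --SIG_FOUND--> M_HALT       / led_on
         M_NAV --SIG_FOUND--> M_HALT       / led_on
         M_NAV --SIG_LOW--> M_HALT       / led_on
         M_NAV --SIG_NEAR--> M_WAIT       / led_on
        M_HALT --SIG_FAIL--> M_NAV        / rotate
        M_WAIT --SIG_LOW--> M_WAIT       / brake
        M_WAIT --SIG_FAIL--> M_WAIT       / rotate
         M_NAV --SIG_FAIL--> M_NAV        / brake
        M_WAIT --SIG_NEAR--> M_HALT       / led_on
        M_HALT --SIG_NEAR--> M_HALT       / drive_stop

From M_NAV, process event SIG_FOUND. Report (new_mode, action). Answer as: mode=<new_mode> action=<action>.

current mode = M_NAV; filter table to that mode:
  (M_NAV, SIG_FOUND) → (M_HALT, led_on)  ← event matches
  (M_NAV, SIG_LOW) → (M_HALT, led_on)
  (M_NAV, SIG_NEAR) → (M_WAIT, led_on)
  (M_NAV, SIG_FAIL) → (M_NAV, brake)
event = SIG_FOUND selects (M_HALT, led_on)

mode=M_HALT action=led_on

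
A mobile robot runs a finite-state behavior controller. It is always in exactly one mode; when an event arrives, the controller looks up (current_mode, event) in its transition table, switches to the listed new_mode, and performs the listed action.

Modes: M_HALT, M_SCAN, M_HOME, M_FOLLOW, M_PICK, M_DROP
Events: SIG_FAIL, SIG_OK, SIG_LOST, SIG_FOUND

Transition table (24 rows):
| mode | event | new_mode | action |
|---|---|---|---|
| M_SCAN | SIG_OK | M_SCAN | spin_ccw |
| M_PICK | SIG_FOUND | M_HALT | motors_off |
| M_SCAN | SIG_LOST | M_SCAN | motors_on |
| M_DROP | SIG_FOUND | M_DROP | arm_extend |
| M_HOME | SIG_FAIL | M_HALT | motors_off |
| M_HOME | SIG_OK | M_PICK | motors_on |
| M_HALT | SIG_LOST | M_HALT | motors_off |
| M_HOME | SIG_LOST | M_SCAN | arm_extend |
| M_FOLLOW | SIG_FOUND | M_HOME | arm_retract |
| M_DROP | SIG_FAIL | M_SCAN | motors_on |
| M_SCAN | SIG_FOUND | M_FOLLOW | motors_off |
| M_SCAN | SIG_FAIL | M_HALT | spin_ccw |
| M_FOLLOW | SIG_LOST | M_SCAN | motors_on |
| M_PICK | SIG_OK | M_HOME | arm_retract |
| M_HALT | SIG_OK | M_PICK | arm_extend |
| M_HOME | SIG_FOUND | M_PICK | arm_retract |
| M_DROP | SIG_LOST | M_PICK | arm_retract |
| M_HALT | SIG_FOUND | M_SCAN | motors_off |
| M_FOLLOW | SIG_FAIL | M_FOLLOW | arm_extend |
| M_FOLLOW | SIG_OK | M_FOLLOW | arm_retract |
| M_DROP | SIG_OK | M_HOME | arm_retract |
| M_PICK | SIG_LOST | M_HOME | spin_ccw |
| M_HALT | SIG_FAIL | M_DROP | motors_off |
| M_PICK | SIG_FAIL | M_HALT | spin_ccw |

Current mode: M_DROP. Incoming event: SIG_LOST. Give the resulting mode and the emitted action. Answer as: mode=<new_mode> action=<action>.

mode=M_PICK action=arm_retract

current mode = M_DROP; filter table to that mode:
  (M_DROP, SIG_FOUND) → (M_DROP, arm_extend)
  (M_DROP, SIG_FAIL) → (M_SCAN, motors_on)
  (M_DROP, SIG_LOST) → (M_PICK, arm_retract)  ← event matches
  (M_DROP, SIG_OK) → (M_HOME, arm_retract)
event = SIG_LOST selects (M_PICK, arm_retract)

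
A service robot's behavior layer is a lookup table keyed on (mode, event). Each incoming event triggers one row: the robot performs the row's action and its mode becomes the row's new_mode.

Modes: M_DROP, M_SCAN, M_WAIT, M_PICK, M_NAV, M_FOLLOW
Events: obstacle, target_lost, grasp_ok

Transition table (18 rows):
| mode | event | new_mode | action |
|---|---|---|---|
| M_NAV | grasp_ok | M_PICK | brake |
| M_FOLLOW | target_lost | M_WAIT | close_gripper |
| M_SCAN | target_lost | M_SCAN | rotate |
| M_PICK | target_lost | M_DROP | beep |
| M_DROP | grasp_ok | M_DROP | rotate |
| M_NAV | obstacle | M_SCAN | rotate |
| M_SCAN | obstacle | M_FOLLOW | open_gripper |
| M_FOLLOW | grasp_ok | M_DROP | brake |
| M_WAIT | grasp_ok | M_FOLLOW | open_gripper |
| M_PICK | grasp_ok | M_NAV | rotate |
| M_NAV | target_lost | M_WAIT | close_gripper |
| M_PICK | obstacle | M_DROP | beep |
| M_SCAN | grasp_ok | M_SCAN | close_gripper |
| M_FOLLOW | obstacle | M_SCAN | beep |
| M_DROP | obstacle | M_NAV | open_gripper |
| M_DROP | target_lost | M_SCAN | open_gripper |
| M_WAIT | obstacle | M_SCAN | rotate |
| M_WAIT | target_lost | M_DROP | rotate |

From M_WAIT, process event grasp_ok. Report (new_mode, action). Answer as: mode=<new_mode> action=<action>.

current mode = M_WAIT; filter table to that mode:
  (M_WAIT, grasp_ok) → (M_FOLLOW, open_gripper)  ← event matches
  (M_WAIT, obstacle) → (M_SCAN, rotate)
  (M_WAIT, target_lost) → (M_DROP, rotate)
event = grasp_ok selects (M_FOLLOW, open_gripper)

mode=M_FOLLOW action=open_gripper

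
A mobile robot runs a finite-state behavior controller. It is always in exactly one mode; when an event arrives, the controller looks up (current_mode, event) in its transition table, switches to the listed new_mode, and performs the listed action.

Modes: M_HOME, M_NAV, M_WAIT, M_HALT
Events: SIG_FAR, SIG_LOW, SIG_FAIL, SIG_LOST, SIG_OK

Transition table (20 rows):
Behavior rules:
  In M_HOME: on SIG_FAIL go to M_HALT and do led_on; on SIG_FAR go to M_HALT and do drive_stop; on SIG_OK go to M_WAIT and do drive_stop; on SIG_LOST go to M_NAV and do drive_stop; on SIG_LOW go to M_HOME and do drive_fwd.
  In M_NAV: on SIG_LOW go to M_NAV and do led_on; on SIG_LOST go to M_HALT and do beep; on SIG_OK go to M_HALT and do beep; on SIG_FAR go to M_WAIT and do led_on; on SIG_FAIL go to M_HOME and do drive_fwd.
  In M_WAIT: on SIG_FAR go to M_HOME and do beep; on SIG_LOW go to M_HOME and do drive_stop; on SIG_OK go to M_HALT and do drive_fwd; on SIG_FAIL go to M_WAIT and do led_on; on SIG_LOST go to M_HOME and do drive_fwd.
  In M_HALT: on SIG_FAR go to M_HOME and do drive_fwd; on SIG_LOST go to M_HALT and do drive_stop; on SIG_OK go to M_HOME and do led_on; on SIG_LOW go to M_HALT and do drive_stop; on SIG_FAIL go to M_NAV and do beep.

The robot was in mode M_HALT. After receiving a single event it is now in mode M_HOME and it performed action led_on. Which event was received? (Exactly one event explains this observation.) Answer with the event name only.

try SIG_FAR: (M_HALT, SIG_FAR) → (M_HOME, drive_fwd)
try SIG_LOW: (M_HALT, SIG_LOW) → (M_HALT, drive_stop)
try SIG_FAIL: (M_HALT, SIG_FAIL) → (M_NAV, beep)
try SIG_LOST: (M_HALT, SIG_LOST) → (M_HALT, drive_stop)
try SIG_OK: (M_HALT, SIG_OK) → (M_HOME, led_on)  ← matches

SIG_OK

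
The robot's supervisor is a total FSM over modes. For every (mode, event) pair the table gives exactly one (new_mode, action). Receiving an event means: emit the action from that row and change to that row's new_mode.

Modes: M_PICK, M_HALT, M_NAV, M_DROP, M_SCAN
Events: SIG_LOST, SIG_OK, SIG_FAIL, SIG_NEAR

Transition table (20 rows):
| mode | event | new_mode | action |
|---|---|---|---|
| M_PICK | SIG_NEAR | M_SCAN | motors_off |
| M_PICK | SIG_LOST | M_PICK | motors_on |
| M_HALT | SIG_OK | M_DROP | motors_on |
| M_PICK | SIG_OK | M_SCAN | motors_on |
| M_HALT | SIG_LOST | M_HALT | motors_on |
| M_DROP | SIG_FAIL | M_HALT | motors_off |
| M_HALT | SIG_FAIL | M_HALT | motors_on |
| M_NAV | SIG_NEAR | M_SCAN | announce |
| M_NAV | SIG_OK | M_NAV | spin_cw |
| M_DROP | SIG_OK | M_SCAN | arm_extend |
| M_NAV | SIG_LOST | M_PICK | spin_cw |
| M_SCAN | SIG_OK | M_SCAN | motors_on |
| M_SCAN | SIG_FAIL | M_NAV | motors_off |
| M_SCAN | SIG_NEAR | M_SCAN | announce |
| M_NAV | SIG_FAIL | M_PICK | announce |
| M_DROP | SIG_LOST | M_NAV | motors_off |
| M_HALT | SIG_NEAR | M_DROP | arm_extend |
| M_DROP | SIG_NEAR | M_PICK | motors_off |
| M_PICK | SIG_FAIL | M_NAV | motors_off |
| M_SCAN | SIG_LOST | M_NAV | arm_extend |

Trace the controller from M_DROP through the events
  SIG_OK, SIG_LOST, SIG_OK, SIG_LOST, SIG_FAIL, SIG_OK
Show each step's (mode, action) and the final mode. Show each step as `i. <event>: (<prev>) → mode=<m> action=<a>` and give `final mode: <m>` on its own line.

1. SIG_OK: (M_DROP) → mode=M_SCAN action=arm_extend
2. SIG_LOST: (M_SCAN) → mode=M_NAV action=arm_extend
3. SIG_OK: (M_NAV) → mode=M_NAV action=spin_cw
4. SIG_LOST: (M_NAV) → mode=M_PICK action=spin_cw
5. SIG_FAIL: (M_PICK) → mode=M_NAV action=motors_off
6. SIG_OK: (M_NAV) → mode=M_NAV action=spin_cw

final mode: M_NAV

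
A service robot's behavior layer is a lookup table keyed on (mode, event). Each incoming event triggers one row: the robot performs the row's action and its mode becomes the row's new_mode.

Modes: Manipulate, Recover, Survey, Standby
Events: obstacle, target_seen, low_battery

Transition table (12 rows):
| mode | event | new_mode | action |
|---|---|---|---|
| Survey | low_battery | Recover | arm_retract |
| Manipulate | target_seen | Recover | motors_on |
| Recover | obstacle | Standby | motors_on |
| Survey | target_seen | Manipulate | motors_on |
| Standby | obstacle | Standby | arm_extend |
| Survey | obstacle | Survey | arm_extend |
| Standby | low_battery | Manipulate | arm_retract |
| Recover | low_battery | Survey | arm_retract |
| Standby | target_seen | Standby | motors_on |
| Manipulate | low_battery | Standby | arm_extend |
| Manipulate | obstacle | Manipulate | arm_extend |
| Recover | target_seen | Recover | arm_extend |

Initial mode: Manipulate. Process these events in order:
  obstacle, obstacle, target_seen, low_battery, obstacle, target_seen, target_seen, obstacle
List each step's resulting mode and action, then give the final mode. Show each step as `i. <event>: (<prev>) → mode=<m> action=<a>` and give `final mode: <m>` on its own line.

1. obstacle: (Manipulate) → mode=Manipulate action=arm_extend
2. obstacle: (Manipulate) → mode=Manipulate action=arm_extend
3. target_seen: (Manipulate) → mode=Recover action=motors_on
4. low_battery: (Recover) → mode=Survey action=arm_retract
5. obstacle: (Survey) → mode=Survey action=arm_extend
6. target_seen: (Survey) → mode=Manipulate action=motors_on
7. target_seen: (Manipulate) → mode=Recover action=motors_on
8. obstacle: (Recover) → mode=Standby action=motors_on

final mode: Standby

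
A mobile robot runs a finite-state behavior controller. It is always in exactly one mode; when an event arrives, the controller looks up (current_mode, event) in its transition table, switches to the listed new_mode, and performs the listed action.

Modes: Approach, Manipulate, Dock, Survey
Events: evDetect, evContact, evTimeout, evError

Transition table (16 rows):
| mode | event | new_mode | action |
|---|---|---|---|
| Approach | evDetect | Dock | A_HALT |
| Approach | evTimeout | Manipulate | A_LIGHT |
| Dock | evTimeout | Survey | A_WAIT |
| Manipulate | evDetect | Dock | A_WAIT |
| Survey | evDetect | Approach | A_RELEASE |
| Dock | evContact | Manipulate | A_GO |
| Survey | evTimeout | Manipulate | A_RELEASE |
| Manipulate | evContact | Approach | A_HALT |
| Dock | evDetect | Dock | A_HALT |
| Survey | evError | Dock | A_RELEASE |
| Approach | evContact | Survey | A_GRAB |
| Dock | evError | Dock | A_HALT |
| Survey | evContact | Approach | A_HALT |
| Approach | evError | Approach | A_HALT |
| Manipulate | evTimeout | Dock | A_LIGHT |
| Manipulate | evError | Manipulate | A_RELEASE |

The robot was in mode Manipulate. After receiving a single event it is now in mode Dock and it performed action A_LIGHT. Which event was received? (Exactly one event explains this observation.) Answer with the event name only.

try evDetect: (Manipulate, evDetect) → (Dock, A_WAIT)
try evContact: (Manipulate, evContact) → (Approach, A_HALT)
try evTimeout: (Manipulate, evTimeout) → (Dock, A_LIGHT)  ← matches
try evError: (Manipulate, evError) → (Manipulate, A_RELEASE)

evTimeout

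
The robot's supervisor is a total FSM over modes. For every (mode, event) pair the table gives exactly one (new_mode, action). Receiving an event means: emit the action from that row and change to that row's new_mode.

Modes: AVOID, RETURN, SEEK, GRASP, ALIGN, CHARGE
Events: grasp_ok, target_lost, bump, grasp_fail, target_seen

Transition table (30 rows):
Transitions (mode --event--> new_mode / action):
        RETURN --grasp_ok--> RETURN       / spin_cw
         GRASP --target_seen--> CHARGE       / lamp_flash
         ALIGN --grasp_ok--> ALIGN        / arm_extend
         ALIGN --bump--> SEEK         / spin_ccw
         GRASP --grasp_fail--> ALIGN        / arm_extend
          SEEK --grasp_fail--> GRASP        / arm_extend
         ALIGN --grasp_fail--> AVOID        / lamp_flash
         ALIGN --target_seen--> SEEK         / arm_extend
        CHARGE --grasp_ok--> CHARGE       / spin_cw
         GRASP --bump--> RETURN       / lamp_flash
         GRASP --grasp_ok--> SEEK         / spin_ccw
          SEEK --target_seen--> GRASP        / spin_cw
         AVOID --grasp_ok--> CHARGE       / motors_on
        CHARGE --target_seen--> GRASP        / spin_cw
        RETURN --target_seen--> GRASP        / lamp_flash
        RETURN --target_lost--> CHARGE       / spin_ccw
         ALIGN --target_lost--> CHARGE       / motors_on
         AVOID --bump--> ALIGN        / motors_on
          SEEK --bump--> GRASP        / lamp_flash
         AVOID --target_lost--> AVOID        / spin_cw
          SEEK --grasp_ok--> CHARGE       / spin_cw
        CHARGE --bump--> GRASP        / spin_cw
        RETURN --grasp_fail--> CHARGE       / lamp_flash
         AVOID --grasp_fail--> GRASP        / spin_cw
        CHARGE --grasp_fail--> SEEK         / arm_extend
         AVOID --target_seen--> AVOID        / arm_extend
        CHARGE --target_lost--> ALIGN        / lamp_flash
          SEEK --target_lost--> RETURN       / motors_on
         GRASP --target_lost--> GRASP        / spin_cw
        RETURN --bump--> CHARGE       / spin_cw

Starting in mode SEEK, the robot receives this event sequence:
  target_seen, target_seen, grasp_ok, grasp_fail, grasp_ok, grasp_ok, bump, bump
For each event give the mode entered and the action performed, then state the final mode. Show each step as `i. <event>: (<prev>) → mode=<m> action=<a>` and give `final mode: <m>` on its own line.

1. target_seen: (SEEK) → mode=GRASP action=spin_cw
2. target_seen: (GRASP) → mode=CHARGE action=lamp_flash
3. grasp_ok: (CHARGE) → mode=CHARGE action=spin_cw
4. grasp_fail: (CHARGE) → mode=SEEK action=arm_extend
5. grasp_ok: (SEEK) → mode=CHARGE action=spin_cw
6. grasp_ok: (CHARGE) → mode=CHARGE action=spin_cw
7. bump: (CHARGE) → mode=GRASP action=spin_cw
8. bump: (GRASP) → mode=RETURN action=lamp_flash

final mode: RETURN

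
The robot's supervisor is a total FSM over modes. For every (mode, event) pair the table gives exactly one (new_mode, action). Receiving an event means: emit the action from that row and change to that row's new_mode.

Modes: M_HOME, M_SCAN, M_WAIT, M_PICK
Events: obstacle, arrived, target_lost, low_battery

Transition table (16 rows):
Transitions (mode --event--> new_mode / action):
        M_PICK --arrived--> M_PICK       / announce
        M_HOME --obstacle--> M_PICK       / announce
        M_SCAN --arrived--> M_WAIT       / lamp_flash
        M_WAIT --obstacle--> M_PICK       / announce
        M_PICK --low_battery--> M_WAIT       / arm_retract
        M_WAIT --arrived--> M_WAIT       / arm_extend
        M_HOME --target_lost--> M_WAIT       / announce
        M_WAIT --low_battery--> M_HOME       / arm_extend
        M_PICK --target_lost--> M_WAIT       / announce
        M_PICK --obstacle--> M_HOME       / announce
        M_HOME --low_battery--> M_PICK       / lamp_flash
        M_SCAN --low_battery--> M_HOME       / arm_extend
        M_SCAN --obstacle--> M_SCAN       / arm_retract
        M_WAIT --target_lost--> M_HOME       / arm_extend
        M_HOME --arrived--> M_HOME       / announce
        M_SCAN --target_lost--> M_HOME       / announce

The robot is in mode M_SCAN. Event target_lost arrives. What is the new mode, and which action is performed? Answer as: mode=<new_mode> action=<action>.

current mode = M_SCAN; filter table to that mode:
  (M_SCAN, arrived) → (M_WAIT, lamp_flash)
  (M_SCAN, low_battery) → (M_HOME, arm_extend)
  (M_SCAN, obstacle) → (M_SCAN, arm_retract)
  (M_SCAN, target_lost) → (M_HOME, announce)  ← event matches
event = target_lost selects (M_HOME, announce)

mode=M_HOME action=announce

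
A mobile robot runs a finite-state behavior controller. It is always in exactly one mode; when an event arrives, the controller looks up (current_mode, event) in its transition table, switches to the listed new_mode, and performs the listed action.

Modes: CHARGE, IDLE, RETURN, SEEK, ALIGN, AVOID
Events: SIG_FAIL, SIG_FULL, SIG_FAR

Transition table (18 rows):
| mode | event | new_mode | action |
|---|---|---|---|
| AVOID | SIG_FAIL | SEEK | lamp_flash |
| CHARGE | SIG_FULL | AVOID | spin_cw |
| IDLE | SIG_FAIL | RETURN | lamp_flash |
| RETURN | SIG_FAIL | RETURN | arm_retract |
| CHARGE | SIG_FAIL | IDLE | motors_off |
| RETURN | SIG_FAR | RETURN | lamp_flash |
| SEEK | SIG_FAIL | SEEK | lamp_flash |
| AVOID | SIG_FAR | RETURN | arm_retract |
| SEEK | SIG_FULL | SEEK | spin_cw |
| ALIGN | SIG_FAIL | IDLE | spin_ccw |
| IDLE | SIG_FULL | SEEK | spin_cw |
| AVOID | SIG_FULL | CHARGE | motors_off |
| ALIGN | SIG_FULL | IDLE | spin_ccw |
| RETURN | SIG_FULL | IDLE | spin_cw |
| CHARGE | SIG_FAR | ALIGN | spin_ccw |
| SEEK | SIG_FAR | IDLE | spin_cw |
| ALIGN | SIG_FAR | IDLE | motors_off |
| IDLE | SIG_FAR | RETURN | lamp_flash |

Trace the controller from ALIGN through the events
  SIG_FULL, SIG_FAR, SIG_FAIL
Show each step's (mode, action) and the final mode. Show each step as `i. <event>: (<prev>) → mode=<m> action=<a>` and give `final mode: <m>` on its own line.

final mode: RETURN

1. SIG_FULL: (ALIGN) → mode=IDLE action=spin_ccw
2. SIG_FAR: (IDLE) → mode=RETURN action=lamp_flash
3. SIG_FAIL: (RETURN) → mode=RETURN action=arm_retract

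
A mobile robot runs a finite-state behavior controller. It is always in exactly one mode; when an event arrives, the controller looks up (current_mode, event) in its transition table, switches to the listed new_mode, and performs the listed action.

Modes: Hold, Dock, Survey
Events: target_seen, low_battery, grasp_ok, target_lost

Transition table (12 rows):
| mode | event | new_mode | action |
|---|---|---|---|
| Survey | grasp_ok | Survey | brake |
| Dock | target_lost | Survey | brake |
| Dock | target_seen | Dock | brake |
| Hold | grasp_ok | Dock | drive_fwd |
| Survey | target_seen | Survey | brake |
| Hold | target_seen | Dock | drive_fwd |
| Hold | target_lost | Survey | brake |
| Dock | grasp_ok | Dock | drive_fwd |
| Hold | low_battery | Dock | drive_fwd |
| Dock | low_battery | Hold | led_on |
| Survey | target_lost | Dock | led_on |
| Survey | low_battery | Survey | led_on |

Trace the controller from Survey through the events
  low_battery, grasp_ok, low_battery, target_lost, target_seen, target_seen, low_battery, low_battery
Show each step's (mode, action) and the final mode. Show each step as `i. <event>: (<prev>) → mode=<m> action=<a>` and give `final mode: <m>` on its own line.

1. low_battery: (Survey) → mode=Survey action=led_on
2. grasp_ok: (Survey) → mode=Survey action=brake
3. low_battery: (Survey) → mode=Survey action=led_on
4. target_lost: (Survey) → mode=Dock action=led_on
5. target_seen: (Dock) → mode=Dock action=brake
6. target_seen: (Dock) → mode=Dock action=brake
7. low_battery: (Dock) → mode=Hold action=led_on
8. low_battery: (Hold) → mode=Dock action=drive_fwd

final mode: Dock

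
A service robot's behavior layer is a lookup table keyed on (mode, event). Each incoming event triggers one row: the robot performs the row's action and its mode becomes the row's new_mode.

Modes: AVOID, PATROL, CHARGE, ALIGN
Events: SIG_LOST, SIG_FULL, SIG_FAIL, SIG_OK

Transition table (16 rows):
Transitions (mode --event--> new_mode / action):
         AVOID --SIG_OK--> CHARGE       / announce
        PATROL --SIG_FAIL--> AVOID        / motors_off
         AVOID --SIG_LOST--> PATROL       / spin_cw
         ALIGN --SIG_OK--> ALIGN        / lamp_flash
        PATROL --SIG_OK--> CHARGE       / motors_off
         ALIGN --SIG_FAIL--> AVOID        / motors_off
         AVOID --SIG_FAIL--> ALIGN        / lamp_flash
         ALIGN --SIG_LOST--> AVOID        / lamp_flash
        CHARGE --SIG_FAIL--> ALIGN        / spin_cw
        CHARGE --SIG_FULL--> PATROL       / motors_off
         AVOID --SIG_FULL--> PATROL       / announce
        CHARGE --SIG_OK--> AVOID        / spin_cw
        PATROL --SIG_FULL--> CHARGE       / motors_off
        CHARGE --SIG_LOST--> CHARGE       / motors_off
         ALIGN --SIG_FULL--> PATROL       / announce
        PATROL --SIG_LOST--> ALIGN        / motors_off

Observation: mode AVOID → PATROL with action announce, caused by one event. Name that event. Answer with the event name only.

SIG_FULL

try SIG_LOST: (AVOID, SIG_LOST) → (PATROL, spin_cw)
try SIG_FULL: (AVOID, SIG_FULL) → (PATROL, announce)  ← matches
try SIG_FAIL: (AVOID, SIG_FAIL) → (ALIGN, lamp_flash)
try SIG_OK: (AVOID, SIG_OK) → (CHARGE, announce)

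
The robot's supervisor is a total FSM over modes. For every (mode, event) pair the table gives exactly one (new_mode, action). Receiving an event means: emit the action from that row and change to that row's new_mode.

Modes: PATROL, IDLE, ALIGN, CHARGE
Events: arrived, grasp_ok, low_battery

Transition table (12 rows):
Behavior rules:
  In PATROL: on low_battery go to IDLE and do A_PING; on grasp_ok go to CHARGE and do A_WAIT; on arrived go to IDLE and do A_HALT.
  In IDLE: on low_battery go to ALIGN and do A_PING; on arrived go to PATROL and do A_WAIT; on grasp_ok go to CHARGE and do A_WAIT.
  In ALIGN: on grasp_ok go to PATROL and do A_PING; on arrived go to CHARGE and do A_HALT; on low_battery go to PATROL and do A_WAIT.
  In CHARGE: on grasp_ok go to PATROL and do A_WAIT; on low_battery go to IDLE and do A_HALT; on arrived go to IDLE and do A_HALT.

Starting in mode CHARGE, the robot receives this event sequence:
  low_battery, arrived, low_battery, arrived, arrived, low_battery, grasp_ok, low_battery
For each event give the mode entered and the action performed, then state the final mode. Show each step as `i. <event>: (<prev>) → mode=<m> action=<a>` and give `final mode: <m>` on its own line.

final mode: IDLE

1. low_battery: (CHARGE) → mode=IDLE action=A_HALT
2. arrived: (IDLE) → mode=PATROL action=A_WAIT
3. low_battery: (PATROL) → mode=IDLE action=A_PING
4. arrived: (IDLE) → mode=PATROL action=A_WAIT
5. arrived: (PATROL) → mode=IDLE action=A_HALT
6. low_battery: (IDLE) → mode=ALIGN action=A_PING
7. grasp_ok: (ALIGN) → mode=PATROL action=A_PING
8. low_battery: (PATROL) → mode=IDLE action=A_PING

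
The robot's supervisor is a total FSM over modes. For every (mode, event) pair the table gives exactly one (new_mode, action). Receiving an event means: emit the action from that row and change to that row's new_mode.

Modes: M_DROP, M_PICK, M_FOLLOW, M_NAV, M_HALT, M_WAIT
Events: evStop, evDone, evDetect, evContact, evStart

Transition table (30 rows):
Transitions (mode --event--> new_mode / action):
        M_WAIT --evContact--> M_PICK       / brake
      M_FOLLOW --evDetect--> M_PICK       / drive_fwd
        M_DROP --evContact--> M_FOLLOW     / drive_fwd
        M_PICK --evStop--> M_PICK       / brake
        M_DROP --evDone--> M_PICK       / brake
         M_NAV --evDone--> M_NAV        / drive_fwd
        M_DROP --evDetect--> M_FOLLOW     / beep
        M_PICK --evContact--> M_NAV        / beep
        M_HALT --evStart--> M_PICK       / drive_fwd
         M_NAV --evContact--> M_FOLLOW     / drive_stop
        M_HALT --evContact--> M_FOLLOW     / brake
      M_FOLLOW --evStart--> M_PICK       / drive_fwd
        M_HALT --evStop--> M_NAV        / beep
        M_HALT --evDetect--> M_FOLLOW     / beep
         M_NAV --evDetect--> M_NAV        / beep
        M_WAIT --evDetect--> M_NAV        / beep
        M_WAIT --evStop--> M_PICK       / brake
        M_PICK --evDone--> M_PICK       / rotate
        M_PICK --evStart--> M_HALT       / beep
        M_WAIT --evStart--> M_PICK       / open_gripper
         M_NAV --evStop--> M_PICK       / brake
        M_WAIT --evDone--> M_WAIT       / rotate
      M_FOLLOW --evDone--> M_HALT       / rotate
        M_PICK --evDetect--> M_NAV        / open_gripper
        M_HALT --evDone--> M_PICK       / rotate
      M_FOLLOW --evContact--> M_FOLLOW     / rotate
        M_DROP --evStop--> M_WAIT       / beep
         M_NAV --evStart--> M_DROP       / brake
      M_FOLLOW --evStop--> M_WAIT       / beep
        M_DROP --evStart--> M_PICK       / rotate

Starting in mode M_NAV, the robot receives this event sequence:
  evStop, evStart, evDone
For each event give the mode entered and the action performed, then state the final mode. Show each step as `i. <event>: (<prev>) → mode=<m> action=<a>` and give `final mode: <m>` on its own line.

1. evStop: (M_NAV) → mode=M_PICK action=brake
2. evStart: (M_PICK) → mode=M_HALT action=beep
3. evDone: (M_HALT) → mode=M_PICK action=rotate

final mode: M_PICK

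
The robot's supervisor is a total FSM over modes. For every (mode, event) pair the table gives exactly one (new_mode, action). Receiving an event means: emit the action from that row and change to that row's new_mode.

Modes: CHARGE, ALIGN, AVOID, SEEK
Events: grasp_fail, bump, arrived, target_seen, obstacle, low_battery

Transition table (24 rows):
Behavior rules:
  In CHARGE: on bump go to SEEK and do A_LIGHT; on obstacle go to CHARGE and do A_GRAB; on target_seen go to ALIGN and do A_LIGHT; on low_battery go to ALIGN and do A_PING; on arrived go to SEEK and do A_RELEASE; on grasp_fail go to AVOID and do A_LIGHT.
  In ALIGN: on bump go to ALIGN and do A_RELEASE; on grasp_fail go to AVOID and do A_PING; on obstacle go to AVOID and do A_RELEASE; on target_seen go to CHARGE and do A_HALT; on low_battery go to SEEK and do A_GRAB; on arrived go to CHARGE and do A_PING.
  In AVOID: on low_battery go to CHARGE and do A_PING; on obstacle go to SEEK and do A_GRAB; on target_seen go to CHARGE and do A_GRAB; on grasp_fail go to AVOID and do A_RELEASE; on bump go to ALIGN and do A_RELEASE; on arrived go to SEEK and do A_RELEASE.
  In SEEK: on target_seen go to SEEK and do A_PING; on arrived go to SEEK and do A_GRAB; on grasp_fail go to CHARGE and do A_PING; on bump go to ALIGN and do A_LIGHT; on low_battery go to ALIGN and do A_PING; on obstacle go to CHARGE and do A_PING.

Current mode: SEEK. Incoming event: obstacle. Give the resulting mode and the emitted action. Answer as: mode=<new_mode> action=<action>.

mode=CHARGE action=A_PING

current mode = SEEK; filter table to that mode:
  (SEEK, target_seen) → (SEEK, A_PING)
  (SEEK, arrived) → (SEEK, A_GRAB)
  (SEEK, grasp_fail) → (CHARGE, A_PING)
  (SEEK, bump) → (ALIGN, A_LIGHT)
  (SEEK, low_battery) → (ALIGN, A_PING)
  (SEEK, obstacle) → (CHARGE, A_PING)  ← event matches
event = obstacle selects (CHARGE, A_PING)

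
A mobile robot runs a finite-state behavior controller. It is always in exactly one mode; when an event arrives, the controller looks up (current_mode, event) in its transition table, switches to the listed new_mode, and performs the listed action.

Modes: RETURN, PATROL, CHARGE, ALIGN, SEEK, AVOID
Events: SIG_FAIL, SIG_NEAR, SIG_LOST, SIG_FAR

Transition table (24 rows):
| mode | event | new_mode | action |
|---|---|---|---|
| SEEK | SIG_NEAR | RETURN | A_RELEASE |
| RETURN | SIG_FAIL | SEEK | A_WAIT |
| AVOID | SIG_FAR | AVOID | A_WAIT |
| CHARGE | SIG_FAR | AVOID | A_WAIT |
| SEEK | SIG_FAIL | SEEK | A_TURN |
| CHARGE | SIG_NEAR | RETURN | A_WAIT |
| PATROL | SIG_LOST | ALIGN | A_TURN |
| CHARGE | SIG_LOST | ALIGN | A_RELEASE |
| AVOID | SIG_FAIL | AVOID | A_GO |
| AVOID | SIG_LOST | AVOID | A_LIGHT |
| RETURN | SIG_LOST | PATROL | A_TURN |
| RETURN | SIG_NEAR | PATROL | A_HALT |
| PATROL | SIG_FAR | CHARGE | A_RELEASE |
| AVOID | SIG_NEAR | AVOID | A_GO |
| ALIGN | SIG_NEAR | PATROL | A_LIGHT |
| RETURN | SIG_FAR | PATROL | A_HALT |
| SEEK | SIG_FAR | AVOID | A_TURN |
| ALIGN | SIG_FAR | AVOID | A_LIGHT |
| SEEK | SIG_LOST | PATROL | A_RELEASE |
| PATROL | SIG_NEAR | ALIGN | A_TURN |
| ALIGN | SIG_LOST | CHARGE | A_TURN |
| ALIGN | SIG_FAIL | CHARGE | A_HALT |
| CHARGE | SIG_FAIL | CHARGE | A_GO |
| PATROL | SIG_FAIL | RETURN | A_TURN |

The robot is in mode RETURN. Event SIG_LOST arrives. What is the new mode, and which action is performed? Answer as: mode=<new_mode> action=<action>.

current mode = RETURN; filter table to that mode:
  (RETURN, SIG_FAIL) → (SEEK, A_WAIT)
  (RETURN, SIG_LOST) → (PATROL, A_TURN)  ← event matches
  (RETURN, SIG_NEAR) → (PATROL, A_HALT)
  (RETURN, SIG_FAR) → (PATROL, A_HALT)
event = SIG_LOST selects (PATROL, A_TURN)

mode=PATROL action=A_TURN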